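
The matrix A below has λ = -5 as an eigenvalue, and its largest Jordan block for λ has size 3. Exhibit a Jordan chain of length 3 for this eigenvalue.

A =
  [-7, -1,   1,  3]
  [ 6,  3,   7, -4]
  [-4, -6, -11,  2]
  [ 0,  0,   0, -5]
A Jordan chain for λ = -5 of length 3:
v_1 = (-6, 8, -4, 0)ᵀ
v_2 = (-2, 6, -4, 0)ᵀ
v_3 = (1, 0, 0, 0)ᵀ

Let N = A − (-5)·I. We want v_3 with N^3 v_3 = 0 but N^2 v_3 ≠ 0; then v_{j-1} := N · v_j for j = 3, …, 2.

Pick v_3 = (1, 0, 0, 0)ᵀ.
Then v_2 = N · v_3 = (-2, 6, -4, 0)ᵀ.
Then v_1 = N · v_2 = (-6, 8, -4, 0)ᵀ.

Sanity check: (A − (-5)·I) v_1 = (0, 0, 0, 0)ᵀ = 0. ✓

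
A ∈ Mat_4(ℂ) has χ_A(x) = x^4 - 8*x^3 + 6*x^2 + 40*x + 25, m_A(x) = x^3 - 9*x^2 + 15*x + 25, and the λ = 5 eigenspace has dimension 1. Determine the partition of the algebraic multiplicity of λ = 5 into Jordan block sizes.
Block sizes for λ = 5: [2]

Step 1 — from the characteristic polynomial, algebraic multiplicity of λ = 5 is 2. From dim ker(A − (5)·I) = 1, there are exactly 1 Jordan blocks for λ = 5.
Step 2 — from the minimal polynomial, the factor (x − 5)^2 tells us the largest block for λ = 5 has size 2.
Step 3 — with total size 2, 1 blocks, and largest block 2, the block sizes (in nonincreasing order) are [2].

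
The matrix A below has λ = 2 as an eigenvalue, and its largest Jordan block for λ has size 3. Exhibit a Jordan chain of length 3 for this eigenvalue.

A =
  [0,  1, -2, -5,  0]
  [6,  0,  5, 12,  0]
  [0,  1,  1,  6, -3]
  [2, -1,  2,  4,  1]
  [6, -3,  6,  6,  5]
A Jordan chain for λ = 2 of length 3:
v_1 = (-1, 3, 0, 1, 3)ᵀ
v_2 = (1, -2, 1, -1, -3)ᵀ
v_3 = (0, 1, 0, 0, 0)ᵀ

Let N = A − (2)·I. We want v_3 with N^3 v_3 = 0 but N^2 v_3 ≠ 0; then v_{j-1} := N · v_j for j = 3, …, 2.

Pick v_3 = (0, 1, 0, 0, 0)ᵀ.
Then v_2 = N · v_3 = (1, -2, 1, -1, -3)ᵀ.
Then v_1 = N · v_2 = (-1, 3, 0, 1, 3)ᵀ.

Sanity check: (A − (2)·I) v_1 = (0, 0, 0, 0, 0)ᵀ = 0. ✓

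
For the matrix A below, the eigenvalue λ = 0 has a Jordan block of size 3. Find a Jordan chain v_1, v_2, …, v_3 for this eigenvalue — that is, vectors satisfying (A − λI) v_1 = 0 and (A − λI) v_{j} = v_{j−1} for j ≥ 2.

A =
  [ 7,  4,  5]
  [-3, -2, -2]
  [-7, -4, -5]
A Jordan chain for λ = 0 of length 3:
v_1 = (2, -1, -2)ᵀ
v_2 = (7, -3, -7)ᵀ
v_3 = (1, 0, 0)ᵀ

Let N = A − (0)·I. We want v_3 with N^3 v_3 = 0 but N^2 v_3 ≠ 0; then v_{j-1} := N · v_j for j = 3, …, 2.

Pick v_3 = (1, 0, 0)ᵀ.
Then v_2 = N · v_3 = (7, -3, -7)ᵀ.
Then v_1 = N · v_2 = (2, -1, -2)ᵀ.

Sanity check: (A − (0)·I) v_1 = (0, 0, 0)ᵀ = 0. ✓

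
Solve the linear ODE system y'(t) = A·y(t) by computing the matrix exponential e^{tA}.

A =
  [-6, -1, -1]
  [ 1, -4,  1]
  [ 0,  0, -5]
e^{tA} =
  [-t*exp(-5*t) + exp(-5*t), -t*exp(-5*t), -t*exp(-5*t)]
  [t*exp(-5*t), t*exp(-5*t) + exp(-5*t), t*exp(-5*t)]
  [0, 0, exp(-5*t)]

Strategy: write A = P · J · P⁻¹ where J is a Jordan canonical form, so e^{tA} = P · e^{tJ} · P⁻¹, and e^{tJ} can be computed block-by-block.

A has Jordan form
J =
  [-5,  1,  0]
  [ 0, -5,  0]
  [ 0,  0, -5]
(up to reordering of blocks).

Per-block formulas:
  For a 2×2 Jordan block J_2(-5): exp(t · J_2(-5)) = e^(-5t)·(I + t·N), where N is the 2×2 nilpotent shift.
  For a 1×1 block at λ = -5: exp(t · [-5]) = [e^(-5t)].

After assembling e^{tJ} and conjugating by P, we get:

e^{tA} =
  [-t*exp(-5*t) + exp(-5*t), -t*exp(-5*t), -t*exp(-5*t)]
  [t*exp(-5*t), t*exp(-5*t) + exp(-5*t), t*exp(-5*t)]
  [0, 0, exp(-5*t)]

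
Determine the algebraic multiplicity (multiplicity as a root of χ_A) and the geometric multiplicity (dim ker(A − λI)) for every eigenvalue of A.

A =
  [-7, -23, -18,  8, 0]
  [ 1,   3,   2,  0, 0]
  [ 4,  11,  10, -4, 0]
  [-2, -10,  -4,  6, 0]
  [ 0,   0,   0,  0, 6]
λ = 2: alg = 3, geom = 1; λ = 6: alg = 2, geom = 2

Step 1 — factor the characteristic polynomial to read off the algebraic multiplicities:
  χ_A(x) = (x - 6)^2*(x - 2)^3

Step 2 — compute geometric multiplicities via the rank-nullity identity g(λ) = n − rank(A − λI):
  rank(A − (2)·I) = 4, so dim ker(A − (2)·I) = n − 4 = 1
  rank(A − (6)·I) = 3, so dim ker(A − (6)·I) = n − 3 = 2

Summary:
  λ = 2: algebraic multiplicity = 3, geometric multiplicity = 1
  λ = 6: algebraic multiplicity = 2, geometric multiplicity = 2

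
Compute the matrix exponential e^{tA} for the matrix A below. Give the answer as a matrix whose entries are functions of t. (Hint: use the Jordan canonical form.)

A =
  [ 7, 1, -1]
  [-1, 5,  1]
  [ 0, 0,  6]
e^{tA} =
  [t*exp(6*t) + exp(6*t), t*exp(6*t), -t*exp(6*t)]
  [-t*exp(6*t), -t*exp(6*t) + exp(6*t), t*exp(6*t)]
  [0, 0, exp(6*t)]

Strategy: write A = P · J · P⁻¹ where J is a Jordan canonical form, so e^{tA} = P · e^{tJ} · P⁻¹, and e^{tJ} can be computed block-by-block.

A has Jordan form
J =
  [6, 1, 0]
  [0, 6, 0]
  [0, 0, 6]
(up to reordering of blocks).

Per-block formulas:
  For a 2×2 Jordan block J_2(6): exp(t · J_2(6)) = e^(6t)·(I + t·N), where N is the 2×2 nilpotent shift.
  For a 1×1 block at λ = 6: exp(t · [6]) = [e^(6t)].

After assembling e^{tJ} and conjugating by P, we get:

e^{tA} =
  [t*exp(6*t) + exp(6*t), t*exp(6*t), -t*exp(6*t)]
  [-t*exp(6*t), -t*exp(6*t) + exp(6*t), t*exp(6*t)]
  [0, 0, exp(6*t)]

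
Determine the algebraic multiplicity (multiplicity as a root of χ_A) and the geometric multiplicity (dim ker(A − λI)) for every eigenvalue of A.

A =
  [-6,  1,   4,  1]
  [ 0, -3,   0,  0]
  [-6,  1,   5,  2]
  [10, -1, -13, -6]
λ = -3: alg = 2, geom = 1; λ = -2: alg = 2, geom = 1

Step 1 — factor the characteristic polynomial to read off the algebraic multiplicities:
  χ_A(x) = (x + 2)^2*(x + 3)^2

Step 2 — compute geometric multiplicities via the rank-nullity identity g(λ) = n − rank(A − λI):
  rank(A − (-3)·I) = 3, so dim ker(A − (-3)·I) = n − 3 = 1
  rank(A − (-2)·I) = 3, so dim ker(A − (-2)·I) = n − 3 = 1

Summary:
  λ = -3: algebraic multiplicity = 2, geometric multiplicity = 1
  λ = -2: algebraic multiplicity = 2, geometric multiplicity = 1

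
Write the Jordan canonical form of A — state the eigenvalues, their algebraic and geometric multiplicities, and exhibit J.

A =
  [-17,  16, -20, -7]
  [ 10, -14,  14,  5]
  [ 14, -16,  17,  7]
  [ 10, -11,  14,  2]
J_3(-3) ⊕ J_1(-3)

The characteristic polynomial is
  det(x·I − A) = x^4 + 12*x^3 + 54*x^2 + 108*x + 81 = (x + 3)^4

Eigenvalues and multiplicities (the geometric multiplicity of λ is n − rank(A − λI), which equals the number of Jordan blocks for λ):
  λ = -3: algebraic multiplicity = 4, geometric multiplicity = 2

Determining the block sizes for each eigenvalue:
  λ = -3: with am = 4 and gm = 2, the partition is not yet determined (e.g. several partitions of 4 into 2 parts exist). Let N = A − (-3)·I. Computing rank(N^1) = 2, rank(N^2) = 1, rank(N^3) = 0; the number of blocks of size ≥ j is rank(N^{j−1}) − rank(N^j), giving [2, 1, 1]. So we have 1 block(s) of size 3, 1 block(s) of size 1 → block sizes [3, 1]

Assembling the blocks gives a Jordan form
J =
  [-3,  1,  0,  0]
  [ 0, -3,  1,  0]
  [ 0,  0, -3,  0]
  [ 0,  0,  0, -3]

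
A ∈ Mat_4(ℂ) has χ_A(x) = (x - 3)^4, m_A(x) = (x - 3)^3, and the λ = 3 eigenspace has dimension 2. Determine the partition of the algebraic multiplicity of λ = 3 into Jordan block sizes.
Block sizes for λ = 3: [3, 1]

Step 1 — from the characteristic polynomial, algebraic multiplicity of λ = 3 is 4. From dim ker(A − (3)·I) = 2, there are exactly 2 Jordan blocks for λ = 3.
Step 2 — from the minimal polynomial, the factor (x − 3)^3 tells us the largest block for λ = 3 has size 3.
Step 3 — with total size 4, 2 blocks, and largest block 3, the block sizes (in nonincreasing order) are [3, 1].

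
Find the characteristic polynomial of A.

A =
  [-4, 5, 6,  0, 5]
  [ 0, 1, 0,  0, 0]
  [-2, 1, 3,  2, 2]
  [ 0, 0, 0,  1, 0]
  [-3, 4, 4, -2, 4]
x^5 - 5*x^4 + 10*x^3 - 10*x^2 + 5*x - 1

Expanding det(x·I − A) (e.g. by cofactor expansion or by noting that A is similar to its Jordan form J, which has the same characteristic polynomial as A) gives
  χ_A(x) = x^5 - 5*x^4 + 10*x^3 - 10*x^2 + 5*x - 1
which factors as (x - 1)^5. The eigenvalues (with algebraic multiplicities) are λ = 1 with multiplicity 5.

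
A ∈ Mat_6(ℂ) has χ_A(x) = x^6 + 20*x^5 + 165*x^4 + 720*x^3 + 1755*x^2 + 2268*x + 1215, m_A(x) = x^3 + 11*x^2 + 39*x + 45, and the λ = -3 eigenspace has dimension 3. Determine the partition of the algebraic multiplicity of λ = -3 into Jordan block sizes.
Block sizes for λ = -3: [2, 2, 1]

Step 1 — from the characteristic polynomial, algebraic multiplicity of λ = -3 is 5. From dim ker(A − (-3)·I) = 3, there are exactly 3 Jordan blocks for λ = -3.
Step 2 — from the minimal polynomial, the factor (x + 3)^2 tells us the largest block for λ = -3 has size 2.
Step 3 — with total size 5, 3 blocks, and largest block 2, the block sizes (in nonincreasing order) are [2, 2, 1].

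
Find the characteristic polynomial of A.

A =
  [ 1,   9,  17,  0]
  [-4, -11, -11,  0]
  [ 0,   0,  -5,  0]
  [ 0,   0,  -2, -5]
x^4 + 20*x^3 + 150*x^2 + 500*x + 625

Expanding det(x·I − A) (e.g. by cofactor expansion or by noting that A is similar to its Jordan form J, which has the same characteristic polynomial as A) gives
  χ_A(x) = x^4 + 20*x^3 + 150*x^2 + 500*x + 625
which factors as (x + 5)^4. The eigenvalues (with algebraic multiplicities) are λ = -5 with multiplicity 4.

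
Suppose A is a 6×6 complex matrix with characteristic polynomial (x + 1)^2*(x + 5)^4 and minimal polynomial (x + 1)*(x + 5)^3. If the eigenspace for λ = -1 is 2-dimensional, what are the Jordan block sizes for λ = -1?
Block sizes for λ = -1: [1, 1]

Step 1 — from the characteristic polynomial, algebraic multiplicity of λ = -1 is 2. From dim ker(A − (-1)·I) = 2, there are exactly 2 Jordan blocks for λ = -1.
Step 2 — from the minimal polynomial, the factor (x + 1) tells us the largest block for λ = -1 has size 1.
Step 3 — with total size 2, 2 blocks, and largest block 1, the block sizes (in nonincreasing order) are [1, 1].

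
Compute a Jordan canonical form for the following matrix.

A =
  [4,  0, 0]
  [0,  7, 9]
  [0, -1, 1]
J_2(4) ⊕ J_1(4)

The characteristic polynomial is
  det(x·I − A) = x^3 - 12*x^2 + 48*x - 64 = (x - 4)^3

Eigenvalues and multiplicities (the geometric multiplicity of λ is n − rank(A − λI), which equals the number of Jordan blocks for λ):
  λ = 4: algebraic multiplicity = 3, geometric multiplicity = 2

Determining the block sizes for each eigenvalue:
  λ = 4: 2 blocks summing to 3 forces exactly one block of size 2 and the rest size 1 → block sizes [2, 1]

Assembling the blocks gives a Jordan form
J =
  [4, 1, 0]
  [0, 4, 0]
  [0, 0, 4]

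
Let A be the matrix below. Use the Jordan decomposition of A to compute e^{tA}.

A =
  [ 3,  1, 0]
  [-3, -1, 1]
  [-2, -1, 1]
e^{tA} =
  [t^2*exp(t)/2 + 2*t*exp(t) + exp(t), t*exp(t), t^2*exp(t)/2]
  [-t^2*exp(t) - 3*t*exp(t), -2*t*exp(t) + exp(t), -t^2*exp(t) + t*exp(t)]
  [-t^2*exp(t)/2 - 2*t*exp(t), -t*exp(t), -t^2*exp(t)/2 + exp(t)]

Strategy: write A = P · J · P⁻¹ where J is a Jordan canonical form, so e^{tA} = P · e^{tJ} · P⁻¹, and e^{tJ} can be computed block-by-block.

A has Jordan form
J =
  [1, 1, 0]
  [0, 1, 1]
  [0, 0, 1]
(up to reordering of blocks).

Per-block formulas:
  For a 3×3 Jordan block J_3(1): exp(t · J_3(1)) = e^(1t)·(I + t·N + (t^2/2)·N^2), where N is the 3×3 nilpotent shift.

After assembling e^{tJ} and conjugating by P, we get:

e^{tA} =
  [t^2*exp(t)/2 + 2*t*exp(t) + exp(t), t*exp(t), t^2*exp(t)/2]
  [-t^2*exp(t) - 3*t*exp(t), -2*t*exp(t) + exp(t), -t^2*exp(t) + t*exp(t)]
  [-t^2*exp(t)/2 - 2*t*exp(t), -t*exp(t), -t^2*exp(t)/2 + exp(t)]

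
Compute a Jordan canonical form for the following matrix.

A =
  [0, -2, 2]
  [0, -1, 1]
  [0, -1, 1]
J_2(0) ⊕ J_1(0)

The characteristic polynomial is
  det(x·I − A) = x^3

Eigenvalues and multiplicities (the geometric multiplicity of λ is n − rank(A − λI), which equals the number of Jordan blocks for λ):
  λ = 0: algebraic multiplicity = 3, geometric multiplicity = 2

Determining the block sizes for each eigenvalue:
  λ = 0: 2 blocks summing to 3 forces exactly one block of size 2 and the rest size 1 → block sizes [2, 1]

Assembling the blocks gives a Jordan form
J =
  [0, 1, 0]
  [0, 0, 0]
  [0, 0, 0]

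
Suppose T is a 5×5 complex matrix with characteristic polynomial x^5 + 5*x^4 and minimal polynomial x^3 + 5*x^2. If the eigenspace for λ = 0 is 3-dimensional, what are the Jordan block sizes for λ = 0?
Block sizes for λ = 0: [2, 1, 1]

Step 1 — from the characteristic polynomial, algebraic multiplicity of λ = 0 is 4. From dim ker(T − (0)·I) = 3, there are exactly 3 Jordan blocks for λ = 0.
Step 2 — from the minimal polynomial, the factor (x − 0)^2 tells us the largest block for λ = 0 has size 2.
Step 3 — with total size 4, 3 blocks, and largest block 2, the block sizes (in nonincreasing order) are [2, 1, 1].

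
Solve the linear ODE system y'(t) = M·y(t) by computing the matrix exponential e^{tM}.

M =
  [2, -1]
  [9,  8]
e^{tM} =
  [-3*t*exp(5*t) + exp(5*t), -t*exp(5*t)]
  [9*t*exp(5*t), 3*t*exp(5*t) + exp(5*t)]

Strategy: write M = P · J · P⁻¹ where J is a Jordan canonical form, so e^{tM} = P · e^{tJ} · P⁻¹, and e^{tJ} can be computed block-by-block.

M has Jordan form
J =
  [5, 1]
  [0, 5]
(up to reordering of blocks).

Per-block formulas:
  For a 2×2 Jordan block J_2(5): exp(t · J_2(5)) = e^(5t)·(I + t·N), where N is the 2×2 nilpotent shift.

After assembling e^{tJ} and conjugating by P, we get:

e^{tM} =
  [-3*t*exp(5*t) + exp(5*t), -t*exp(5*t)]
  [9*t*exp(5*t), 3*t*exp(5*t) + exp(5*t)]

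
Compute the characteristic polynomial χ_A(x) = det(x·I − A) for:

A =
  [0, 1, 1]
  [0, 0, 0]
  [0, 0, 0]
x^3

Expanding det(x·I − A) (e.g. by cofactor expansion or by noting that A is similar to its Jordan form J, which has the same characteristic polynomial as A) gives
  χ_A(x) = x^3
which factors as x^3. The eigenvalues (with algebraic multiplicities) are λ = 0 with multiplicity 3.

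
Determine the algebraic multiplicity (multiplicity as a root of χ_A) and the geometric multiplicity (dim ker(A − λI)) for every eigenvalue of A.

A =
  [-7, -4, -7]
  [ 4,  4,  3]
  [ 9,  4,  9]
λ = 2: alg = 3, geom = 1

Step 1 — factor the characteristic polynomial to read off the algebraic multiplicities:
  χ_A(x) = (x - 2)^3

Step 2 — compute geometric multiplicities via the rank-nullity identity g(λ) = n − rank(A − λI):
  rank(A − (2)·I) = 2, so dim ker(A − (2)·I) = n − 2 = 1

Summary:
  λ = 2: algebraic multiplicity = 3, geometric multiplicity = 1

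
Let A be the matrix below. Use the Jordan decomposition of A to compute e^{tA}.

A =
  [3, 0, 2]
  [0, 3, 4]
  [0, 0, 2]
e^{tA} =
  [exp(3*t), 0, 2*exp(3*t) - 2*exp(2*t)]
  [0, exp(3*t), 4*exp(3*t) - 4*exp(2*t)]
  [0, 0, exp(2*t)]

Strategy: write A = P · J · P⁻¹ where J is a Jordan canonical form, so e^{tA} = P · e^{tJ} · P⁻¹, and e^{tJ} can be computed block-by-block.

A has Jordan form
J =
  [2, 0, 0]
  [0, 3, 0]
  [0, 0, 3]
(up to reordering of blocks).

Per-block formulas:
  For a 1×1 block at λ = 3: exp(t · [3]) = [e^(3t)].
  For a 1×1 block at λ = 2: exp(t · [2]) = [e^(2t)].

After assembling e^{tJ} and conjugating by P, we get:

e^{tA} =
  [exp(3*t), 0, 2*exp(3*t) - 2*exp(2*t)]
  [0, exp(3*t), 4*exp(3*t) - 4*exp(2*t)]
  [0, 0, exp(2*t)]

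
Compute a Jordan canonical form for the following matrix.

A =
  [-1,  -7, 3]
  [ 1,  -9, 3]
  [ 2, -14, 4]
J_2(-2) ⊕ J_1(-2)

The characteristic polynomial is
  det(x·I − A) = x^3 + 6*x^2 + 12*x + 8 = (x + 2)^3

Eigenvalues and multiplicities (the geometric multiplicity of λ is n − rank(A − λI), which equals the number of Jordan blocks for λ):
  λ = -2: algebraic multiplicity = 3, geometric multiplicity = 2

Determining the block sizes for each eigenvalue:
  λ = -2: 2 blocks summing to 3 forces exactly one block of size 2 and the rest size 1 → block sizes [2, 1]

Assembling the blocks gives a Jordan form
J =
  [-2,  1,  0]
  [ 0, -2,  0]
  [ 0,  0, -2]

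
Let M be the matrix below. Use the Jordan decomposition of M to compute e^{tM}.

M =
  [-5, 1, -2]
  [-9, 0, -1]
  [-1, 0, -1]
e^{tM} =
  [t^2*exp(-2*t) - 3*t*exp(-2*t) + exp(-2*t), -t^2*exp(-2*t)/2 + t*exp(-2*t), 3*t^2*exp(-2*t)/2 - 2*t*exp(-2*t)]
  [5*t^2*exp(-2*t) - 9*t*exp(-2*t), -5*t^2*exp(-2*t)/2 + 2*t*exp(-2*t) + exp(-2*t), 15*t^2*exp(-2*t)/2 - t*exp(-2*t)]
  [t^2*exp(-2*t) - t*exp(-2*t), -t^2*exp(-2*t)/2, 3*t^2*exp(-2*t)/2 + t*exp(-2*t) + exp(-2*t)]

Strategy: write M = P · J · P⁻¹ where J is a Jordan canonical form, so e^{tM} = P · e^{tJ} · P⁻¹, and e^{tJ} can be computed block-by-block.

M has Jordan form
J =
  [-2,  1,  0]
  [ 0, -2,  1]
  [ 0,  0, -2]
(up to reordering of blocks).

Per-block formulas:
  For a 3×3 Jordan block J_3(-2): exp(t · J_3(-2)) = e^(-2t)·(I + t·N + (t^2/2)·N^2), where N is the 3×3 nilpotent shift.

After assembling e^{tJ} and conjugating by P, we get:

e^{tM} =
  [t^2*exp(-2*t) - 3*t*exp(-2*t) + exp(-2*t), -t^2*exp(-2*t)/2 + t*exp(-2*t), 3*t^2*exp(-2*t)/2 - 2*t*exp(-2*t)]
  [5*t^2*exp(-2*t) - 9*t*exp(-2*t), -5*t^2*exp(-2*t)/2 + 2*t*exp(-2*t) + exp(-2*t), 15*t^2*exp(-2*t)/2 - t*exp(-2*t)]
  [t^2*exp(-2*t) - t*exp(-2*t), -t^2*exp(-2*t)/2, 3*t^2*exp(-2*t)/2 + t*exp(-2*t) + exp(-2*t)]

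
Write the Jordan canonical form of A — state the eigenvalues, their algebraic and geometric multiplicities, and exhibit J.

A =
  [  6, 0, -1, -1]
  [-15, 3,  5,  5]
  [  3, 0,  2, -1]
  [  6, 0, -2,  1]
J_2(3) ⊕ J_1(3) ⊕ J_1(3)

The characteristic polynomial is
  det(x·I − A) = x^4 - 12*x^3 + 54*x^2 - 108*x + 81 = (x - 3)^4

Eigenvalues and multiplicities (the geometric multiplicity of λ is n − rank(A − λI), which equals the number of Jordan blocks for λ):
  λ = 3: algebraic multiplicity = 4, geometric multiplicity = 3

Determining the block sizes for each eigenvalue:
  λ = 3: 3 blocks summing to 4 forces exactly one block of size 2 and the rest size 1 → block sizes [2, 1, 1]

Assembling the blocks gives a Jordan form
J =
  [3, 1, 0, 0]
  [0, 3, 0, 0]
  [0, 0, 3, 0]
  [0, 0, 0, 3]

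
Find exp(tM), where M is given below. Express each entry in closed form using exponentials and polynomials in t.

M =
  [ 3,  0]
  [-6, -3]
e^{tM} =
  [exp(3*t), 0]
  [-exp(3*t) + exp(-3*t), exp(-3*t)]

Strategy: write M = P · J · P⁻¹ where J is a Jordan canonical form, so e^{tM} = P · e^{tJ} · P⁻¹, and e^{tJ} can be computed block-by-block.

M has Jordan form
J =
  [-3, 0]
  [ 0, 3]
(up to reordering of blocks).

Per-block formulas:
  For a 1×1 block at λ = 3: exp(t · [3]) = [e^(3t)].
  For a 1×1 block at λ = -3: exp(t · [-3]) = [e^(-3t)].

After assembling e^{tJ} and conjugating by P, we get:

e^{tM} =
  [exp(3*t), 0]
  [-exp(3*t) + exp(-3*t), exp(-3*t)]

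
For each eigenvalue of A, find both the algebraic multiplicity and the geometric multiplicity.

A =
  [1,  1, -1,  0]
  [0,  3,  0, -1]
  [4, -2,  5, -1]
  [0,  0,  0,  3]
λ = 3: alg = 4, geom = 2

Step 1 — factor the characteristic polynomial to read off the algebraic multiplicities:
  χ_A(x) = (x - 3)^4

Step 2 — compute geometric multiplicities via the rank-nullity identity g(λ) = n − rank(A − λI):
  rank(A − (3)·I) = 2, so dim ker(A − (3)·I) = n − 2 = 2

Summary:
  λ = 3: algebraic multiplicity = 4, geometric multiplicity = 2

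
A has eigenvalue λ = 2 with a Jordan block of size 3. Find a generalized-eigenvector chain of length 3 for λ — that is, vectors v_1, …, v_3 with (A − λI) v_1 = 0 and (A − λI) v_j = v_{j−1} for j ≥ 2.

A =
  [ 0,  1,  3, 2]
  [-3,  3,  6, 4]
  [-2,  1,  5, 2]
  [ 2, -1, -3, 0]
A Jordan chain for λ = 2 of length 3:
v_1 = (-1, -1, -1, 1)ᵀ
v_2 = (-2, -3, -2, 2)ᵀ
v_3 = (1, 0, 0, 0)ᵀ

Let N = A − (2)·I. We want v_3 with N^3 v_3 = 0 but N^2 v_3 ≠ 0; then v_{j-1} := N · v_j for j = 3, …, 2.

Pick v_3 = (1, 0, 0, 0)ᵀ.
Then v_2 = N · v_3 = (-2, -3, -2, 2)ᵀ.
Then v_1 = N · v_2 = (-1, -1, -1, 1)ᵀ.

Sanity check: (A − (2)·I) v_1 = (0, 0, 0, 0)ᵀ = 0. ✓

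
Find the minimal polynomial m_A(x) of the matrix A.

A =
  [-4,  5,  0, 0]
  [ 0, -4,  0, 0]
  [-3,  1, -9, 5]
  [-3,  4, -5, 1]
x^2 + 8*x + 16

The characteristic polynomial is χ_A(x) = (x + 4)^4, so the eigenvalues are known. The minimal polynomial is
  m_A(x) = Π_λ (x − λ)^{k_λ}
where k_λ is the size of the *largest* Jordan block for λ (equivalently, the smallest k with (A − λI)^k v = 0 for every generalised eigenvector v of λ).

  λ = -4: largest Jordan block has size 2, contributing (x + 4)^2

So m_A(x) = (x + 4)^2 = x^2 + 8*x + 16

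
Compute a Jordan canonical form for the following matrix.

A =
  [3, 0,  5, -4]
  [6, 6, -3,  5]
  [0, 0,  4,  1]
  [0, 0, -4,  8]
J_1(3) ⊕ J_3(6)

The characteristic polynomial is
  det(x·I − A) = x^4 - 21*x^3 + 162*x^2 - 540*x + 648 = (x - 6)^3*(x - 3)

Eigenvalues and multiplicities (the geometric multiplicity of λ is n − rank(A − λI), which equals the number of Jordan blocks for λ):
  λ = 3: algebraic multiplicity = 1, geometric multiplicity = 1
  λ = 6: algebraic multiplicity = 3, geometric multiplicity = 1

Determining the block sizes for each eigenvalue:
  λ = 3: one block (gm = 1), so the single block has size am = 1 → block sizes [1]
  λ = 6: one block (gm = 1), so the single block has size am = 3 → block sizes [3]

Assembling the blocks gives a Jordan form
J =
  [3, 0, 0, 0]
  [0, 6, 1, 0]
  [0, 0, 6, 1]
  [0, 0, 0, 6]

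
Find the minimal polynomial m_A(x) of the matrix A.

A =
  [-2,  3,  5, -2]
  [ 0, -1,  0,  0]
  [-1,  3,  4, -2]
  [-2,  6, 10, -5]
x^2 + 2*x + 1

The characteristic polynomial is χ_A(x) = (x + 1)^4, so the eigenvalues are known. The minimal polynomial is
  m_A(x) = Π_λ (x − λ)^{k_λ}
where k_λ is the size of the *largest* Jordan block for λ (equivalently, the smallest k with (A − λI)^k v = 0 for every generalised eigenvector v of λ).

  λ = -1: largest Jordan block has size 2, contributing (x + 1)^2

So m_A(x) = (x + 1)^2 = x^2 + 2*x + 1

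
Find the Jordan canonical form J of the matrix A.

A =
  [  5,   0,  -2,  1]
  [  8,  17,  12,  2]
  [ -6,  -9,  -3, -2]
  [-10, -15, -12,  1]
J_3(5) ⊕ J_1(5)

The characteristic polynomial is
  det(x·I − A) = x^4 - 20*x^3 + 150*x^2 - 500*x + 625 = (x - 5)^4

Eigenvalues and multiplicities (the geometric multiplicity of λ is n − rank(A − λI), which equals the number of Jordan blocks for λ):
  λ = 5: algebraic multiplicity = 4, geometric multiplicity = 2

Determining the block sizes for each eigenvalue:
  λ = 5: with am = 4 and gm = 2, the partition is not yet determined (e.g. several partitions of 4 into 2 parts exist). Let N = A − (5)·I. Computing rank(N^1) = 2, rank(N^2) = 1, rank(N^3) = 0; the number of blocks of size ≥ j is rank(N^{j−1}) − rank(N^j), giving [2, 1, 1]. So we have 1 block(s) of size 3, 1 block(s) of size 1 → block sizes [3, 1]

Assembling the blocks gives a Jordan form
J =
  [5, 1, 0, 0]
  [0, 5, 1, 0]
  [0, 0, 5, 0]
  [0, 0, 0, 5]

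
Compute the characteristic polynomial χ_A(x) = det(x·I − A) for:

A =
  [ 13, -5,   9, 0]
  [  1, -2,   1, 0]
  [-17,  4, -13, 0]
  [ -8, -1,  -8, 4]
x^4 - 2*x^3 - 23*x^2 + 24*x + 144

Expanding det(x·I − A) (e.g. by cofactor expansion or by noting that A is similar to its Jordan form J, which has the same characteristic polynomial as A) gives
  χ_A(x) = x^4 - 2*x^3 - 23*x^2 + 24*x + 144
which factors as (x - 4)^2*(x + 3)^2. The eigenvalues (with algebraic multiplicities) are λ = -3 with multiplicity 2, λ = 4 with multiplicity 2.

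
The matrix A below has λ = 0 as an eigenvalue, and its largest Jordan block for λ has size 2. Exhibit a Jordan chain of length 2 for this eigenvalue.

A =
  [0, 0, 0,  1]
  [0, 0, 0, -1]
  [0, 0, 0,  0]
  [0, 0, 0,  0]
A Jordan chain for λ = 0 of length 2:
v_1 = (1, -1, 0, 0)ᵀ
v_2 = (0, 0, 0, 1)ᵀ

Let N = A − (0)·I. We want v_2 with N^2 v_2 = 0 but N^1 v_2 ≠ 0; then v_{j-1} := N · v_j for j = 2, …, 2.

Pick v_2 = (0, 0, 0, 1)ᵀ.
Then v_1 = N · v_2 = (1, -1, 0, 0)ᵀ.

Sanity check: (A − (0)·I) v_1 = (0, 0, 0, 0)ᵀ = 0. ✓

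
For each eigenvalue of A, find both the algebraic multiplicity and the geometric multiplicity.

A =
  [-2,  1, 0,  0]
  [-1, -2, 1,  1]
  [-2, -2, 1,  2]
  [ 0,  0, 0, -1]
λ = -1: alg = 4, geom = 2

Step 1 — factor the characteristic polynomial to read off the algebraic multiplicities:
  χ_A(x) = (x + 1)^4

Step 2 — compute geometric multiplicities via the rank-nullity identity g(λ) = n − rank(A − λI):
  rank(A − (-1)·I) = 2, so dim ker(A − (-1)·I) = n − 2 = 2

Summary:
  λ = -1: algebraic multiplicity = 4, geometric multiplicity = 2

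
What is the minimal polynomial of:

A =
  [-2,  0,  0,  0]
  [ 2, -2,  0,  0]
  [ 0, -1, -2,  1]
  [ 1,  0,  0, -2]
x^3 + 6*x^2 + 12*x + 8

The characteristic polynomial is χ_A(x) = (x + 2)^4, so the eigenvalues are known. The minimal polynomial is
  m_A(x) = Π_λ (x − λ)^{k_λ}
where k_λ is the size of the *largest* Jordan block for λ (equivalently, the smallest k with (A − λI)^k v = 0 for every generalised eigenvector v of λ).

  λ = -2: largest Jordan block has size 3, contributing (x + 2)^3

So m_A(x) = (x + 2)^3 = x^3 + 6*x^2 + 12*x + 8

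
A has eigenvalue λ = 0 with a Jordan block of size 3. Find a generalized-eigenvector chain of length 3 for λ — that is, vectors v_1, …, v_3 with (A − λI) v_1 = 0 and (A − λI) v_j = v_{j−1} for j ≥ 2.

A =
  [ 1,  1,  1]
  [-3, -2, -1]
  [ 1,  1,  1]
A Jordan chain for λ = 0 of length 3:
v_1 = (-1, 2, -1)ᵀ
v_2 = (1, -3, 1)ᵀ
v_3 = (1, 0, 0)ᵀ

Let N = A − (0)·I. We want v_3 with N^3 v_3 = 0 but N^2 v_3 ≠ 0; then v_{j-1} := N · v_j for j = 3, …, 2.

Pick v_3 = (1, 0, 0)ᵀ.
Then v_2 = N · v_3 = (1, -3, 1)ᵀ.
Then v_1 = N · v_2 = (-1, 2, -1)ᵀ.

Sanity check: (A − (0)·I) v_1 = (0, 0, 0)ᵀ = 0. ✓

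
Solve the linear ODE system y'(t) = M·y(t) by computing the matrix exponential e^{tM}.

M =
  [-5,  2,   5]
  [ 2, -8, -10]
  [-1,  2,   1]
e^{tM} =
  [-t*exp(-4*t) + exp(-4*t), 2*t*exp(-4*t), 5*t*exp(-4*t)]
  [2*t*exp(-4*t), -4*t*exp(-4*t) + exp(-4*t), -10*t*exp(-4*t)]
  [-t*exp(-4*t), 2*t*exp(-4*t), 5*t*exp(-4*t) + exp(-4*t)]

Strategy: write M = P · J · P⁻¹ where J is a Jordan canonical form, so e^{tM} = P · e^{tJ} · P⁻¹, and e^{tJ} can be computed block-by-block.

M has Jordan form
J =
  [-4,  1,  0]
  [ 0, -4,  0]
  [ 0,  0, -4]
(up to reordering of blocks).

Per-block formulas:
  For a 1×1 block at λ = -4: exp(t · [-4]) = [e^(-4t)].
  For a 2×2 Jordan block J_2(-4): exp(t · J_2(-4)) = e^(-4t)·(I + t·N), where N is the 2×2 nilpotent shift.

After assembling e^{tJ} and conjugating by P, we get:

e^{tM} =
  [-t*exp(-4*t) + exp(-4*t), 2*t*exp(-4*t), 5*t*exp(-4*t)]
  [2*t*exp(-4*t), -4*t*exp(-4*t) + exp(-4*t), -10*t*exp(-4*t)]
  [-t*exp(-4*t), 2*t*exp(-4*t), 5*t*exp(-4*t) + exp(-4*t)]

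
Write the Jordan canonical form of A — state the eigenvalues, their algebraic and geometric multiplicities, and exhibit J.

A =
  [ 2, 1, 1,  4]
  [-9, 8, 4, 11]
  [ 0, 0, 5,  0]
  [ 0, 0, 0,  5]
J_3(5) ⊕ J_1(5)

The characteristic polynomial is
  det(x·I − A) = x^4 - 20*x^3 + 150*x^2 - 500*x + 625 = (x - 5)^4

Eigenvalues and multiplicities (the geometric multiplicity of λ is n − rank(A − λI), which equals the number of Jordan blocks for λ):
  λ = 5: algebraic multiplicity = 4, geometric multiplicity = 2

Determining the block sizes for each eigenvalue:
  λ = 5: with am = 4 and gm = 2, the partition is not yet determined (e.g. several partitions of 4 into 2 parts exist). Let N = A − (5)·I. Computing rank(N^1) = 2, rank(N^2) = 1, rank(N^3) = 0; the number of blocks of size ≥ j is rank(N^{j−1}) − rank(N^j), giving [2, 1, 1]. So we have 1 block(s) of size 3, 1 block(s) of size 1 → block sizes [3, 1]

Assembling the blocks gives a Jordan form
J =
  [5, 1, 0, 0]
  [0, 5, 1, 0]
  [0, 0, 5, 0]
  [0, 0, 0, 5]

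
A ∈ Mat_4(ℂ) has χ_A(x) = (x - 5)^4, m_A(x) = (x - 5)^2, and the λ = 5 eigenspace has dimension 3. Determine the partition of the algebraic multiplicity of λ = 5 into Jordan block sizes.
Block sizes for λ = 5: [2, 1, 1]

Step 1 — from the characteristic polynomial, algebraic multiplicity of λ = 5 is 4. From dim ker(A − (5)·I) = 3, there are exactly 3 Jordan blocks for λ = 5.
Step 2 — from the minimal polynomial, the factor (x − 5)^2 tells us the largest block for λ = 5 has size 2.
Step 3 — with total size 4, 3 blocks, and largest block 2, the block sizes (in nonincreasing order) are [2, 1, 1].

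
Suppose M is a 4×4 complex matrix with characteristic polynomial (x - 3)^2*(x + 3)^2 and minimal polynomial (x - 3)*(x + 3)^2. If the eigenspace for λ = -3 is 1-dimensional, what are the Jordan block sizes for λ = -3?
Block sizes for λ = -3: [2]

Step 1 — from the characteristic polynomial, algebraic multiplicity of λ = -3 is 2. From dim ker(M − (-3)·I) = 1, there are exactly 1 Jordan blocks for λ = -3.
Step 2 — from the minimal polynomial, the factor (x + 3)^2 tells us the largest block for λ = -3 has size 2.
Step 3 — with total size 2, 1 blocks, and largest block 2, the block sizes (in nonincreasing order) are [2].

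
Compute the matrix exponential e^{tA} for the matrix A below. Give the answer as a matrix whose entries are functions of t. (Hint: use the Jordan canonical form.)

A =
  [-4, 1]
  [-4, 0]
e^{tA} =
  [-2*t*exp(-2*t) + exp(-2*t), t*exp(-2*t)]
  [-4*t*exp(-2*t), 2*t*exp(-2*t) + exp(-2*t)]

Strategy: write A = P · J · P⁻¹ where J is a Jordan canonical form, so e^{tA} = P · e^{tJ} · P⁻¹, and e^{tJ} can be computed block-by-block.

A has Jordan form
J =
  [-2,  1]
  [ 0, -2]
(up to reordering of blocks).

Per-block formulas:
  For a 2×2 Jordan block J_2(-2): exp(t · J_2(-2)) = e^(-2t)·(I + t·N), where N is the 2×2 nilpotent shift.

After assembling e^{tJ} and conjugating by P, we get:

e^{tA} =
  [-2*t*exp(-2*t) + exp(-2*t), t*exp(-2*t)]
  [-4*t*exp(-2*t), 2*t*exp(-2*t) + exp(-2*t)]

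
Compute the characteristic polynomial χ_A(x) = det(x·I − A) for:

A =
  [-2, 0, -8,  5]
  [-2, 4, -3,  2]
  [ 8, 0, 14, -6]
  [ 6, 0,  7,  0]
x^4 - 16*x^3 + 96*x^2 - 256*x + 256

Expanding det(x·I − A) (e.g. by cofactor expansion or by noting that A is similar to its Jordan form J, which has the same characteristic polynomial as A) gives
  χ_A(x) = x^4 - 16*x^3 + 96*x^2 - 256*x + 256
which factors as (x - 4)^4. The eigenvalues (with algebraic multiplicities) are λ = 4 with multiplicity 4.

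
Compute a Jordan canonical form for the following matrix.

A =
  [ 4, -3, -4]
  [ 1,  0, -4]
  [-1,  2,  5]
J_3(3)

The characteristic polynomial is
  det(x·I − A) = x^3 - 9*x^2 + 27*x - 27 = (x - 3)^3

Eigenvalues and multiplicities (the geometric multiplicity of λ is n − rank(A − λI), which equals the number of Jordan blocks for λ):
  λ = 3: algebraic multiplicity = 3, geometric multiplicity = 1

Determining the block sizes for each eigenvalue:
  λ = 3: one block (gm = 1), so the single block has size am = 3 → block sizes [3]

Assembling the blocks gives a Jordan form
J =
  [3, 1, 0]
  [0, 3, 1]
  [0, 0, 3]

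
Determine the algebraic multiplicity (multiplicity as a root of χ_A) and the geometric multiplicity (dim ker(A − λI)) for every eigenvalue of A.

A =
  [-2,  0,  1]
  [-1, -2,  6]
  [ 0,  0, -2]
λ = -2: alg = 3, geom = 1

Step 1 — factor the characteristic polynomial to read off the algebraic multiplicities:
  χ_A(x) = (x + 2)^3

Step 2 — compute geometric multiplicities via the rank-nullity identity g(λ) = n − rank(A − λI):
  rank(A − (-2)·I) = 2, so dim ker(A − (-2)·I) = n − 2 = 1

Summary:
  λ = -2: algebraic multiplicity = 3, geometric multiplicity = 1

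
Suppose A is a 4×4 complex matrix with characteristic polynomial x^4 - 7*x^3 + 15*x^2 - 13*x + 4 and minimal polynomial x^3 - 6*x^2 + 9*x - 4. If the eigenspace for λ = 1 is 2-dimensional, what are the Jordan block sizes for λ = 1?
Block sizes for λ = 1: [2, 1]

Step 1 — from the characteristic polynomial, algebraic multiplicity of λ = 1 is 3. From dim ker(A − (1)·I) = 2, there are exactly 2 Jordan blocks for λ = 1.
Step 2 — from the minimal polynomial, the factor (x − 1)^2 tells us the largest block for λ = 1 has size 2.
Step 3 — with total size 3, 2 blocks, and largest block 2, the block sizes (in nonincreasing order) are [2, 1].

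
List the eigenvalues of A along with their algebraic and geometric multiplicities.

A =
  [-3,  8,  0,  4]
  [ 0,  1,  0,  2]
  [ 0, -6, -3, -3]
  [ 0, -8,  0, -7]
λ = -3: alg = 4, geom = 3

Step 1 — factor the characteristic polynomial to read off the algebraic multiplicities:
  χ_A(x) = (x + 3)^4

Step 2 — compute geometric multiplicities via the rank-nullity identity g(λ) = n − rank(A − λI):
  rank(A − (-3)·I) = 1, so dim ker(A − (-3)·I) = n − 1 = 3

Summary:
  λ = -3: algebraic multiplicity = 4, geometric multiplicity = 3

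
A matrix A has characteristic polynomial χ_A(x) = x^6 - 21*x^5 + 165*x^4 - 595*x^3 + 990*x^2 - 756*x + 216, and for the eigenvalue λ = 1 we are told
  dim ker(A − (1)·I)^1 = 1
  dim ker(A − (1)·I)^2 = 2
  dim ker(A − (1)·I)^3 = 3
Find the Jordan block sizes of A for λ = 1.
Block sizes for λ = 1: [3]

From the dimensions of kernels of powers, the number of Jordan blocks of size at least j is d_j − d_{j−1} where d_j = dim ker(N^j) (with d_0 = 0). Computing the differences gives [1, 1, 1].
The number of blocks of size exactly k is (#blocks of size ≥ k) − (#blocks of size ≥ k + 1), so the partition is: 1 block(s) of size 3.
In nonincreasing order the block sizes are [3].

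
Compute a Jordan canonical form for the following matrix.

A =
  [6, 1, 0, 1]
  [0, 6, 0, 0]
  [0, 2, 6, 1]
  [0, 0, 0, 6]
J_2(6) ⊕ J_2(6)

The characteristic polynomial is
  det(x·I − A) = x^4 - 24*x^3 + 216*x^2 - 864*x + 1296 = (x - 6)^4

Eigenvalues and multiplicities (the geometric multiplicity of λ is n − rank(A − λI), which equals the number of Jordan blocks for λ):
  λ = 6: algebraic multiplicity = 4, geometric multiplicity = 2

Determining the block sizes for each eigenvalue:
  λ = 6: with am = 4 and gm = 2, the partition is not yet determined (e.g. several partitions of 4 into 2 parts exist). Let N = A − (6)·I. Computing rank(N^1) = 2, rank(N^2) = 0; the number of blocks of size ≥ j is rank(N^{j−1}) − rank(N^j), giving [2, 2]. So we have 2 block(s) of size 2 → block sizes [2, 2]

Assembling the blocks gives a Jordan form
J =
  [6, 1, 0, 0]
  [0, 6, 0, 0]
  [0, 0, 6, 1]
  [0, 0, 0, 6]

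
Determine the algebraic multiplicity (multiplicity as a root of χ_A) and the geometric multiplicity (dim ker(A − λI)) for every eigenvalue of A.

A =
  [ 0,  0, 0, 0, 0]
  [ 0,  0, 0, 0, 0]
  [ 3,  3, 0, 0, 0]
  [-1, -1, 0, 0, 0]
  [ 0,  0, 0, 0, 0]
λ = 0: alg = 5, geom = 4

Step 1 — factor the characteristic polynomial to read off the algebraic multiplicities:
  χ_A(x) = x^5

Step 2 — compute geometric multiplicities via the rank-nullity identity g(λ) = n − rank(A − λI):
  rank(A − (0)·I) = 1, so dim ker(A − (0)·I) = n − 1 = 4

Summary:
  λ = 0: algebraic multiplicity = 5, geometric multiplicity = 4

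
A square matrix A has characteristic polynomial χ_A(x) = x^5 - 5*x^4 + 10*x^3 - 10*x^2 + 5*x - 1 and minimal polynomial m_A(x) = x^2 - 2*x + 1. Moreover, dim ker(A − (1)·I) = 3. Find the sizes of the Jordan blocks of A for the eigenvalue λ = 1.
Block sizes for λ = 1: [2, 2, 1]

Step 1 — from the characteristic polynomial, algebraic multiplicity of λ = 1 is 5. From dim ker(A − (1)·I) = 3, there are exactly 3 Jordan blocks for λ = 1.
Step 2 — from the minimal polynomial, the factor (x − 1)^2 tells us the largest block for λ = 1 has size 2.
Step 3 — with total size 5, 3 blocks, and largest block 2, the block sizes (in nonincreasing order) are [2, 2, 1].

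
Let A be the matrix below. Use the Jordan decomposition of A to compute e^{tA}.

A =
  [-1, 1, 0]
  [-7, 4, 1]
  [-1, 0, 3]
e^{tA} =
  [t^2*exp(2*t) - 3*t*exp(2*t) + exp(2*t), -t^2*exp(2*t)/2 + t*exp(2*t), t^2*exp(2*t)/2]
  [3*t^2*exp(2*t) - 7*t*exp(2*t), -3*t^2*exp(2*t)/2 + 2*t*exp(2*t) + exp(2*t), 3*t^2*exp(2*t)/2 + t*exp(2*t)]
  [t^2*exp(2*t) - t*exp(2*t), -t^2*exp(2*t)/2, t^2*exp(2*t)/2 + t*exp(2*t) + exp(2*t)]

Strategy: write A = P · J · P⁻¹ where J is a Jordan canonical form, so e^{tA} = P · e^{tJ} · P⁻¹, and e^{tJ} can be computed block-by-block.

A has Jordan form
J =
  [2, 1, 0]
  [0, 2, 1]
  [0, 0, 2]
(up to reordering of blocks).

Per-block formulas:
  For a 3×3 Jordan block J_3(2): exp(t · J_3(2)) = e^(2t)·(I + t·N + (t^2/2)·N^2), where N is the 3×3 nilpotent shift.

After assembling e^{tJ} and conjugating by P, we get:

e^{tA} =
  [t^2*exp(2*t) - 3*t*exp(2*t) + exp(2*t), -t^2*exp(2*t)/2 + t*exp(2*t), t^2*exp(2*t)/2]
  [3*t^2*exp(2*t) - 7*t*exp(2*t), -3*t^2*exp(2*t)/2 + 2*t*exp(2*t) + exp(2*t), 3*t^2*exp(2*t)/2 + t*exp(2*t)]
  [t^2*exp(2*t) - t*exp(2*t), -t^2*exp(2*t)/2, t^2*exp(2*t)/2 + t*exp(2*t) + exp(2*t)]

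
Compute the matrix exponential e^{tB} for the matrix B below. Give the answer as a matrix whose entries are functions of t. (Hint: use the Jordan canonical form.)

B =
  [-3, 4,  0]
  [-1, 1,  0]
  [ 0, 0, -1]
e^{tB} =
  [-2*t*exp(-t) + exp(-t), 4*t*exp(-t), 0]
  [-t*exp(-t), 2*t*exp(-t) + exp(-t), 0]
  [0, 0, exp(-t)]

Strategy: write B = P · J · P⁻¹ where J is a Jordan canonical form, so e^{tB} = P · e^{tJ} · P⁻¹, and e^{tJ} can be computed block-by-block.

B has Jordan form
J =
  [-1,  1,  0]
  [ 0, -1,  0]
  [ 0,  0, -1]
(up to reordering of blocks).

Per-block formulas:
  For a 2×2 Jordan block J_2(-1): exp(t · J_2(-1)) = e^(-1t)·(I + t·N), where N is the 2×2 nilpotent shift.
  For a 1×1 block at λ = -1: exp(t · [-1]) = [e^(-1t)].

After assembling e^{tJ} and conjugating by P, we get:

e^{tB} =
  [-2*t*exp(-t) + exp(-t), 4*t*exp(-t), 0]
  [-t*exp(-t), 2*t*exp(-t) + exp(-t), 0]
  [0, 0, exp(-t)]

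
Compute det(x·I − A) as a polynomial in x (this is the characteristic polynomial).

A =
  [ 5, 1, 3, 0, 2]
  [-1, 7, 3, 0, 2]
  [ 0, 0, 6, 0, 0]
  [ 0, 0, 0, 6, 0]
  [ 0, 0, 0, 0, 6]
x^5 - 30*x^4 + 360*x^3 - 2160*x^2 + 6480*x - 7776

Expanding det(x·I − A) (e.g. by cofactor expansion or by noting that A is similar to its Jordan form J, which has the same characteristic polynomial as A) gives
  χ_A(x) = x^5 - 30*x^4 + 360*x^3 - 2160*x^2 + 6480*x - 7776
which factors as (x - 6)^5. The eigenvalues (with algebraic multiplicities) are λ = 6 with multiplicity 5.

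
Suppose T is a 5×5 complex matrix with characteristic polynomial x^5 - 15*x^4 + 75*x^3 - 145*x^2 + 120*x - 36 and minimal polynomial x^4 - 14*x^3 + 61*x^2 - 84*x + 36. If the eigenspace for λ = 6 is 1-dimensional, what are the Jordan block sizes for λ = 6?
Block sizes for λ = 6: [2]

Step 1 — from the characteristic polynomial, algebraic multiplicity of λ = 6 is 2. From dim ker(T − (6)·I) = 1, there are exactly 1 Jordan blocks for λ = 6.
Step 2 — from the minimal polynomial, the factor (x − 6)^2 tells us the largest block for λ = 6 has size 2.
Step 3 — with total size 2, 1 blocks, and largest block 2, the block sizes (in nonincreasing order) are [2].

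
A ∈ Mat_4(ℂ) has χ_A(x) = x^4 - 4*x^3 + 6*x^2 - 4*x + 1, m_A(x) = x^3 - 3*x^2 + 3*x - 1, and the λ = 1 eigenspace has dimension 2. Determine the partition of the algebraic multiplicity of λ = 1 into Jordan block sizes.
Block sizes for λ = 1: [3, 1]

Step 1 — from the characteristic polynomial, algebraic multiplicity of λ = 1 is 4. From dim ker(A − (1)·I) = 2, there are exactly 2 Jordan blocks for λ = 1.
Step 2 — from the minimal polynomial, the factor (x − 1)^3 tells us the largest block for λ = 1 has size 3.
Step 3 — with total size 4, 2 blocks, and largest block 3, the block sizes (in nonincreasing order) are [3, 1].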